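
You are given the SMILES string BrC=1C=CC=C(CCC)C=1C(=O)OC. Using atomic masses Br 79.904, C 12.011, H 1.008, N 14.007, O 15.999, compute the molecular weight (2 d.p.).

First, the molecular formula is C11H13BrO2 (counting implicit H from valence).
  Br: 1 × 79.904 = 79.904
  C: 11 × 12.011 = 132.121
  H: 13 × 1.008 = 13.104
  O: 2 × 15.999 = 31.998
Sum: 1×79.904 + 11×12.011 + 13×1.008 + 2×15.999 = 257.127 → 257.13 g/mol.

257.13 g/mol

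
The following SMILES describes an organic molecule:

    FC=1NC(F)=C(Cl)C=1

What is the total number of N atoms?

1

Scan the SMILES for N atoms (remember two-letter symbols like Cl and Br are single atoms).
Nitrogen count: 1.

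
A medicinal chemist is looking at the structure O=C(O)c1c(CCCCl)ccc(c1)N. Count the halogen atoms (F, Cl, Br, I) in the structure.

Halogen atoms appear at heavy-atom position 9 (1×Cl).
Other groups present: 1 carboxylic acid, 1 primary amine.
Halogen count: 1.

1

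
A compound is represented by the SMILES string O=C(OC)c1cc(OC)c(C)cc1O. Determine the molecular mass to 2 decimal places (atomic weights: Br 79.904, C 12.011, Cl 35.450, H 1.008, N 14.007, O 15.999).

196.20 g/mol

First, the molecular formula is C10H12O4 (counting implicit H from valence).
  C: 10 × 12.011 = 120.110
  H: 12 × 1.008 = 12.096
  O: 4 × 15.999 = 63.996
Sum: 10×12.011 + 12×1.008 + 4×15.999 = 196.202 → 196.20 g/mol.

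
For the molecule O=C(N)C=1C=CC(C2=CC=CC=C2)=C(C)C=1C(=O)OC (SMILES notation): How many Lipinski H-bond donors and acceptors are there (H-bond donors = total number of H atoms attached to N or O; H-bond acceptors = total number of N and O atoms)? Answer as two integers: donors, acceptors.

2, 4

Donors: find every N or O and count the H atoms it carries.
  atom 1 (O): bond orders sum to 2 → 0 H
  atom 3 (N): bond orders sum to 1 → 2 H
  atom 18 (O): bond orders sum to 2 → 0 H
  atom 19 (O): bond orders sum to 2 → 0 H
Lipinski HBD = 2.
Acceptors: N atoms = 1, O atoms = 3 → HBA = 4.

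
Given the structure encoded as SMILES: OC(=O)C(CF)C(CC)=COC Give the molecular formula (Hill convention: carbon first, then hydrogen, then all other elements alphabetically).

Walk through each heavy atom and fill implicit hydrogens from standard valence (C 4, N 3, O 2, S 2, halogen 1):
  atom 1: O, bond orders sum to 1 (valence 2) → 1 H
  atom 2: C, bond orders sum to 4 (valence 4) → 0 H
  atom 3: O, bond orders sum to 2 (valence 2) → 0 H
  atom 4: C, bond orders sum to 3 (valence 4) → 1 H
  atom 5: C, bond orders sum to 2 (valence 4) → 2 H
  atom 6: F (halogen, monovalent) → 0 H
  atom 7: C, bond orders sum to 4 (valence 4) → 0 H
  atom 8: C, bond orders sum to 2 (valence 4) → 2 H
  atom 9: C, bond orders sum to 1 (valence 4) → 3 H
  atom 10: C, bond orders sum to 3 (valence 4) → 1 H
  atom 11: O, bond orders sum to 2 (valence 2) → 0 H
  atom 12: C, bond orders sum to 1 (valence 4) → 3 H
Totals → C:8, H:13, F:1, O:3.
In Hill order: C8H13FO3.

C8H13FO3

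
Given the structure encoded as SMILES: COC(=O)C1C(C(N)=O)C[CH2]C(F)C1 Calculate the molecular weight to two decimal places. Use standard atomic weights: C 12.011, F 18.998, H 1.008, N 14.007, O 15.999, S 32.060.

203.21 g/mol

First, the molecular formula is C9H14FNO3 (counting implicit H from valence).
  C: 9 × 12.011 = 108.099
  F: 1 × 18.998 = 18.998
  H: 14 × 1.008 = 14.112
  N: 1 × 14.007 = 14.007
  O: 3 × 15.999 = 47.997
Sum: 9×12.011 + 1×18.998 + 14×1.008 + 1×14.007 + 3×15.999 = 203.213 → 203.21 g/mol.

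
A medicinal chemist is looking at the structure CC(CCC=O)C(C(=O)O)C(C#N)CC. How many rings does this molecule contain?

0

In SMILES, each pair of matching ring-closure digits denotes one ring-closing bond; the number of such bonds equals the number of independent rings.
Ring-closure bonds here: 0.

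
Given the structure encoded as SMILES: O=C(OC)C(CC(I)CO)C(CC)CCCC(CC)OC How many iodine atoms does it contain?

Scan the SMILES for I atoms (remember two-letter symbols like Cl and Br are single atoms).
Iodine count: 1.

1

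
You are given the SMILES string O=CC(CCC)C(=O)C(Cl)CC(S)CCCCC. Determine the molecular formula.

Walk through each heavy atom and fill implicit hydrogens from standard valence (C 4, N 3, O 2, S 2, halogen 1):
  atom 1: O, bond orders sum to 2 (valence 2) → 0 H
  atom 2: C, bond orders sum to 3 (valence 4) → 1 H
  atom 3: C, bond orders sum to 3 (valence 4) → 1 H
  atom 4: C, bond orders sum to 2 (valence 4) → 2 H
  atom 5: C, bond orders sum to 2 (valence 4) → 2 H
  atom 6: C, bond orders sum to 1 (valence 4) → 3 H
  atom 7: C, bond orders sum to 4 (valence 4) → 0 H
  atom 8: O, bond orders sum to 2 (valence 2) → 0 H
  atom 9: C, bond orders sum to 3 (valence 4) → 1 H
  atom 10: Cl (halogen, monovalent) → 0 H
  atom 11: C, bond orders sum to 2 (valence 4) → 2 H
  atom 12: C, bond orders sum to 3 (valence 4) → 1 H
  atom 13: S, bond orders sum to 1 (valence 2) → 1 H
  atom 14: C, bond orders sum to 2 (valence 4) → 2 H
  atom 15: C, bond orders sum to 2 (valence 4) → 2 H
  atom 16: C, bond orders sum to 2 (valence 4) → 2 H
  atom 17: C, bond orders sum to 2 (valence 4) → 2 H
  atom 18: C, bond orders sum to 1 (valence 4) → 3 H
Totals → C:14, H:25, Cl:1, O:2, S:1.

C14H25ClO2S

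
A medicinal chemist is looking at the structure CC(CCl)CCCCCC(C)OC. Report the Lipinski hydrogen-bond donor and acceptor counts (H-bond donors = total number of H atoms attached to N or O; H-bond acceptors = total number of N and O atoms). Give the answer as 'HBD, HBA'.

0, 1

Donors: find every N or O and count the H atoms it carries.
  atom 12 (O): bond orders sum to 2 → 0 H
Lipinski HBD = 0.
Acceptors: N atoms = 0, O atoms = 1 → HBA = 1.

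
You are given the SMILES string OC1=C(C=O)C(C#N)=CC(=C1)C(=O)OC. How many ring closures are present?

In SMILES, each pair of matching ring-closure digits denotes one ring-closing bond; the number of such bonds equals the number of independent rings.
Ring-closure bonds here: 1.

1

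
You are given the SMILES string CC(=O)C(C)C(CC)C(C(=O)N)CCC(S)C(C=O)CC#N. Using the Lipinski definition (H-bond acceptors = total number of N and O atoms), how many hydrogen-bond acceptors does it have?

5

N atoms: 2; O atoms: 3.
Lipinski HBA = 2 + 3 = 5.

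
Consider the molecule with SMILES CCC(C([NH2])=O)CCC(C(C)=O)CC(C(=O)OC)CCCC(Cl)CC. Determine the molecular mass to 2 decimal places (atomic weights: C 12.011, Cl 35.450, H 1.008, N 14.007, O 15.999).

First, the molecular formula is C19H34ClNO4 (counting implicit H from valence).
  C: 19 × 12.011 = 228.209
  Cl: 1 × 35.450 = 35.450
  H: 34 × 1.008 = 34.272
  N: 1 × 14.007 = 14.007
  O: 4 × 15.999 = 63.996
Sum: 19×12.011 + 1×35.450 + 34×1.008 + 1×14.007 + 4×15.999 = 375.934 → 375.93 g/mol.

375.93 g/mol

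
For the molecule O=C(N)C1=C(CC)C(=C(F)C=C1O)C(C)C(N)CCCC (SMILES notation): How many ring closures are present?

1

In SMILES, each pair of matching ring-closure digits denotes one ring-closing bond; the number of such bonds equals the number of independent rings.
Ring-closure bonds here: 1.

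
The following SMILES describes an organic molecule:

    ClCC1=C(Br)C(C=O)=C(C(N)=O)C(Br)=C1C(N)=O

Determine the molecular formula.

C10H7Br2ClN2O3

Walk through each heavy atom and fill implicit hydrogens from standard valence (C 4, N 3, O 2, S 2, halogen 1):
  atom 1: Cl (halogen, monovalent) → 0 H
  atom 2: C, bond orders sum to 2 (valence 4) → 2 H
  atom 3: C, bond orders sum to 4 (valence 4) → 0 H
  atom 4: C, bond orders sum to 4 (valence 4) → 0 H
  atom 5: Br (halogen, monovalent) → 0 H
  atom 6: C, bond orders sum to 4 (valence 4) → 0 H
  atom 7: C, bond orders sum to 3 (valence 4) → 1 H
  atom 8: O, bond orders sum to 2 (valence 2) → 0 H
  atom 9: C, bond orders sum to 4 (valence 4) → 0 H
  atom 10: C, bond orders sum to 4 (valence 4) → 0 H
  atom 11: N, bond orders sum to 1 (valence 3) → 2 H
  atom 12: O, bond orders sum to 2 (valence 2) → 0 H
  atom 13: C, bond orders sum to 4 (valence 4) → 0 H
  atom 14: Br (halogen, monovalent) → 0 H
  atom 15: C, bond orders sum to 4 (valence 4) → 0 H
  atom 16: C, bond orders sum to 4 (valence 4) → 0 H
  atom 17: N, bond orders sum to 1 (valence 3) → 2 H
  atom 18: O, bond orders sum to 2 (valence 2) → 0 H
Totals → C:10, H:7, Br:2, Cl:1, N:2, O:3.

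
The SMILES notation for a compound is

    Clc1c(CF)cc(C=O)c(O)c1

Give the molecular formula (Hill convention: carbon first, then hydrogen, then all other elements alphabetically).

Walk through each heavy atom and fill implicit hydrogens from standard valence (C 4, N 3, O 2, S 2, halogen 1); for lowercase aromatic atoms, an aromatic c carries 1 H when it has two neighbours and 0 H with three, and aromatic n carries 0 H:
  atom 1: Cl (halogen, monovalent) → 0 H
  atom 2: aromatic c, 3 neighbours → 0 H
  atom 3: aromatic c, 3 neighbours → 0 H
  atom 4: C, bond orders sum to 2 (valence 4) → 2 H
  atom 5: F (halogen, monovalent) → 0 H
  atom 6: aromatic c, 2 neighbours → 1 H
  atom 7: aromatic c, 3 neighbours → 0 H
  atom 8: C, bond orders sum to 3 (valence 4) → 1 H
  atom 9: O, bond orders sum to 2 (valence 2) → 0 H
  atom 10: aromatic c, 3 neighbours → 0 H
  atom 11: O, bond orders sum to 1 (valence 2) → 1 H
  atom 12: aromatic c, 2 neighbours → 1 H
Totals → C:8, H:6, Cl:1, F:1, O:2.

C8H6ClFO2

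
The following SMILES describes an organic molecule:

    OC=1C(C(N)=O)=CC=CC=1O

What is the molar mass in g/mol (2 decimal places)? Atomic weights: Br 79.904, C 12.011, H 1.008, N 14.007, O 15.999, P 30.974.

153.14 g/mol

First, the molecular formula is C7H7NO3 (counting implicit H from valence).
  C: 7 × 12.011 = 84.077
  H: 7 × 1.008 = 7.056
  N: 1 × 14.007 = 14.007
  O: 3 × 15.999 = 47.997
Sum: 7×12.011 + 7×1.008 + 1×14.007 + 3×15.999 = 153.137 → 153.14 g/mol.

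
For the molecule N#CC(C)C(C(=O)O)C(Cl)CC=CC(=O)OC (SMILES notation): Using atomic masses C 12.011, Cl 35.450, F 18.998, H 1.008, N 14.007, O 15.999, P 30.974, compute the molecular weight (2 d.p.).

259.69 g/mol

First, the molecular formula is C11H14ClNO4 (counting implicit H from valence).
  C: 11 × 12.011 = 132.121
  Cl: 1 × 35.450 = 35.450
  H: 14 × 1.008 = 14.112
  N: 1 × 14.007 = 14.007
  O: 4 × 15.999 = 63.996
Sum: 11×12.011 + 1×35.450 + 14×1.008 + 1×14.007 + 4×15.999 = 259.686 → 259.69 g/mol.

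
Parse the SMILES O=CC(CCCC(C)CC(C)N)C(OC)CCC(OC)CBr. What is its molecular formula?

C17H34BrNO3

Walk through each heavy atom and fill implicit hydrogens from standard valence (C 4, N 3, O 2, S 2, halogen 1):
  atom 1: O, bond orders sum to 2 (valence 2) → 0 H
  atom 2: C, bond orders sum to 3 (valence 4) → 1 H
  atom 3: C, bond orders sum to 3 (valence 4) → 1 H
  atom 4: C, bond orders sum to 2 (valence 4) → 2 H
  atom 5: C, bond orders sum to 2 (valence 4) → 2 H
  atom 6: C, bond orders sum to 2 (valence 4) → 2 H
  atom 7: C, bond orders sum to 3 (valence 4) → 1 H
  atom 8: C, bond orders sum to 1 (valence 4) → 3 H
  atom 9: C, bond orders sum to 2 (valence 4) → 2 H
  atom 10: C, bond orders sum to 3 (valence 4) → 1 H
  atom 11: C, bond orders sum to 1 (valence 4) → 3 H
  atom 12: N, bond orders sum to 1 (valence 3) → 2 H
  atom 13: C, bond orders sum to 3 (valence 4) → 1 H
  atom 14: O, bond orders sum to 2 (valence 2) → 0 H
  atom 15: C, bond orders sum to 1 (valence 4) → 3 H
  atom 16: C, bond orders sum to 2 (valence 4) → 2 H
  atom 17: C, bond orders sum to 2 (valence 4) → 2 H
  atom 18: C, bond orders sum to 3 (valence 4) → 1 H
  atom 19: O, bond orders sum to 2 (valence 2) → 0 H
  atom 20: C, bond orders sum to 1 (valence 4) → 3 H
  atom 21: C, bond orders sum to 2 (valence 4) → 2 H
  atom 22: Br (halogen, monovalent) → 0 H
Totals → C:17, H:34, Br:1, N:1, O:3.
In Hill order: C17H34BrNO3.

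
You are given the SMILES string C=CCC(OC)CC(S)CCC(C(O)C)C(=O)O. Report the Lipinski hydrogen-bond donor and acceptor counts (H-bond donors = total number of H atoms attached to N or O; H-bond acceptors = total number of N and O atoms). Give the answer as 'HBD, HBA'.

Donors: find every N or O and count the H atoms it carries.
  atom 5 (O): bond orders sum to 2 → 0 H
  atom 14 (O): bond orders sum to 1 → 1 H
  atom 17 (O): bond orders sum to 2 → 0 H
  atom 18 (O): bond orders sum to 1 → 1 H
Lipinski HBD = 2.
Acceptors: N atoms = 0, O atoms = 4 → HBA = 4.

2, 4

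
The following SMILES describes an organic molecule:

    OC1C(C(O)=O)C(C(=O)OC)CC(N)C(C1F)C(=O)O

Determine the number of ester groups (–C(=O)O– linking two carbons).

1

The ester motif appears at heavy-atom position 8 in the SMILES.
Other groups present: 2 carboxylic acid, 1 hydroxyl, 1 primary amine.
Ester count: 1.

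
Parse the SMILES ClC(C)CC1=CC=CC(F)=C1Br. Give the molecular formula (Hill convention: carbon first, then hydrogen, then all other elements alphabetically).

Walk through each heavy atom and fill implicit hydrogens from standard valence (C 4, N 3, O 2, S 2, halogen 1):
  atom 1: Cl (halogen, monovalent) → 0 H
  atom 2: C, bond orders sum to 3 (valence 4) → 1 H
  atom 3: C, bond orders sum to 1 (valence 4) → 3 H
  atom 4: C, bond orders sum to 2 (valence 4) → 2 H
  atom 5: C, bond orders sum to 4 (valence 4) → 0 H
  atom 6: C, bond orders sum to 3 (valence 4) → 1 H
  atom 7: C, bond orders sum to 3 (valence 4) → 1 H
  atom 8: C, bond orders sum to 3 (valence 4) → 1 H
  atom 9: C, bond orders sum to 4 (valence 4) → 0 H
  atom 10: F (halogen, monovalent) → 0 H
  atom 11: C, bond orders sum to 4 (valence 4) → 0 H
  atom 12: Br (halogen, monovalent) → 0 H
Totals → C:9, H:9, Br:1, Cl:1, F:1.

C9H9BrClF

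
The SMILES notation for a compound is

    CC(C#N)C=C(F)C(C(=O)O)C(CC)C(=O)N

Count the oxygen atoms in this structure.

3

Scan the SMILES for O atoms (remember two-letter symbols like Cl and Br are single atoms).
Oxygen count: 3.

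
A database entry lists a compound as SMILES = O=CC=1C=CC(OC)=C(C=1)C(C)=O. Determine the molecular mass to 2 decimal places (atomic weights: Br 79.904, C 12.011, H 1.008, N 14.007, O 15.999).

First, the molecular formula is C10H10O3 (counting implicit H from valence).
  C: 10 × 12.011 = 120.110
  H: 10 × 1.008 = 10.080
  O: 3 × 15.999 = 47.997
Sum: 10×12.011 + 10×1.008 + 3×15.999 = 178.187 → 178.19 g/mol.

178.19 g/mol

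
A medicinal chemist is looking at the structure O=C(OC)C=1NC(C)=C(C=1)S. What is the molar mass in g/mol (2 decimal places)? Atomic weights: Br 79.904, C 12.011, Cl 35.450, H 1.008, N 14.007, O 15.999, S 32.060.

171.21 g/mol

First, the molecular formula is C7H9NO2S (counting implicit H from valence).
  C: 7 × 12.011 = 84.077
  H: 9 × 1.008 = 9.072
  N: 1 × 14.007 = 14.007
  O: 2 × 15.999 = 31.998
  S: 1 × 32.060 = 32.060
Sum: 7×12.011 + 9×1.008 + 1×14.007 + 2×15.999 + 1×32.060 = 171.214 → 171.21 g/mol.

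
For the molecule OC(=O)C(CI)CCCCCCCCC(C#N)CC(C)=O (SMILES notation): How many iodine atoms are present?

Scan the SMILES for I atoms (remember two-letter symbols like Cl and Br are single atoms).
Iodine count: 1.

1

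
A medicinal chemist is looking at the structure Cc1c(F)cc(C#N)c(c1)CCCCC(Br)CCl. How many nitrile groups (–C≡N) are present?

1

The nitrile motif appears at heavy-atom position 7 in the SMILES.
Nitrile count: 1.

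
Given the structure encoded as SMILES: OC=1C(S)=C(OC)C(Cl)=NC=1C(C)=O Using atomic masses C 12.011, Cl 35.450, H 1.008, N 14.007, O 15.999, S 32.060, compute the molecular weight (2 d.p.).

233.67 g/mol

First, the molecular formula is C8H8ClNO3S (counting implicit H from valence).
  C: 8 × 12.011 = 96.088
  Cl: 1 × 35.450 = 35.450
  H: 8 × 1.008 = 8.064
  N: 1 × 14.007 = 14.007
  O: 3 × 15.999 = 47.997
  S: 1 × 32.060 = 32.060
Sum: 8×12.011 + 1×35.450 + 8×1.008 + 1×14.007 + 3×15.999 + 1×32.060 = 233.666 → 233.67 g/mol.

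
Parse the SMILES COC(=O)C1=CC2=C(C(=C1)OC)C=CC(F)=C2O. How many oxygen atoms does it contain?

4

Scan the SMILES for O atoms (remember two-letter symbols like Cl and Br are single atoms).
Oxygen count: 4.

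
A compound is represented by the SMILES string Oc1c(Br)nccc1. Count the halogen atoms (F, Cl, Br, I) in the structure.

1

Halogen atoms appear at heavy-atom position 4 (1×Br).
Other groups present: 1 hydroxyl.
Halogen count: 1.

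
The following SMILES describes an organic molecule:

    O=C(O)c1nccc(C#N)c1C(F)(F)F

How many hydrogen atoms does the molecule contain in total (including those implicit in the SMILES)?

3

Walk through each heavy atom and fill implicit hydrogens from standard valence (C 4, N 3, O 2, S 2, halogen 1); for lowercase aromatic atoms, an aromatic c carries 1 H when it has two neighbours and 0 H with three, and aromatic n carries 0 H:
  atom 1: O, bond orders sum to 2 (valence 2) → 0 H
  atom 2: C, bond orders sum to 4 (valence 4) → 0 H
  atom 3: O, bond orders sum to 1 (valence 2) → 1 H
  atom 4: aromatic c, 3 neighbours → 0 H
  atom 5: aromatic n, 2 neighbours → 0 H
  atom 6: aromatic c, 2 neighbours → 1 H
  atom 7: aromatic c, 2 neighbours → 1 H
  atom 8: aromatic c, 3 neighbours → 0 H
  atom 9: C, bond orders sum to 4 (valence 4) → 0 H
  atom 10: N, bond orders sum to 3 (valence 3) → 0 H
  atom 11: aromatic c, 3 neighbours → 0 H
  atom 12: C, bond orders sum to 4 (valence 4) → 0 H
  atom 13: F (halogen, monovalent) → 0 H
  atom 14: F (halogen, monovalent) → 0 H
  atom 15: F (halogen, monovalent) → 0 H
Total hydrogens: 3.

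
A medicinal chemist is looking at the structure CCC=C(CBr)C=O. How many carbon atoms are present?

6

Count every carbon token in the SMILES (each C, including those in ring-closure positions and inside branches).
Carbon count: 6.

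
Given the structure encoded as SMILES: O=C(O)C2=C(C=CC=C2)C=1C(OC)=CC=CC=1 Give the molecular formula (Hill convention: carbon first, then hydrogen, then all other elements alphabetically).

C14H12O3

Walk through each heavy atom and fill implicit hydrogens from standard valence (C 4, N 3, O 2, S 2, halogen 1):
  atom 1: O, bond orders sum to 2 (valence 2) → 0 H
  atom 2: C, bond orders sum to 4 (valence 4) → 0 H
  atom 3: O, bond orders sum to 1 (valence 2) → 1 H
  atom 4: C, bond orders sum to 4 (valence 4) → 0 H
  atom 5: C, bond orders sum to 4 (valence 4) → 0 H
  atom 6: C, bond orders sum to 3 (valence 4) → 1 H
  atom 7: C, bond orders sum to 3 (valence 4) → 1 H
  atom 8: C, bond orders sum to 3 (valence 4) → 1 H
  atom 9: C, bond orders sum to 3 (valence 4) → 1 H
  atom 10: C, bond orders sum to 4 (valence 4) → 0 H
  atom 11: C, bond orders sum to 4 (valence 4) → 0 H
  atom 12: O, bond orders sum to 2 (valence 2) → 0 H
  atom 13: C, bond orders sum to 1 (valence 4) → 3 H
  atom 14: C, bond orders sum to 3 (valence 4) → 1 H
  atom 15: C, bond orders sum to 3 (valence 4) → 1 H
  atom 16: C, bond orders sum to 3 (valence 4) → 1 H
  atom 17: C, bond orders sum to 3 (valence 4) → 1 H
Totals → C:14, H:12, O:3.
In Hill order: C14H12O3.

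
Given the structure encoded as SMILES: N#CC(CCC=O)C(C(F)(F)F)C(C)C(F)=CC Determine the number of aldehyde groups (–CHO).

The aldehyde motif appears at heavy-atom position 6 in the SMILES.
Other groups present: 1 alkene, 1 nitrile.
Aldehyde count: 1.

1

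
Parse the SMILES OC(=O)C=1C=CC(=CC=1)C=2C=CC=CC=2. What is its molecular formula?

Walk through each heavy atom and fill implicit hydrogens from standard valence (C 4, N 3, O 2, S 2, halogen 1):
  atom 1: O, bond orders sum to 1 (valence 2) → 1 H
  atom 2: C, bond orders sum to 4 (valence 4) → 0 H
  atom 3: O, bond orders sum to 2 (valence 2) → 0 H
  atom 4: C, bond orders sum to 4 (valence 4) → 0 H
  atom 5: C, bond orders sum to 3 (valence 4) → 1 H
  atom 6: C, bond orders sum to 3 (valence 4) → 1 H
  atom 7: C, bond orders sum to 4 (valence 4) → 0 H
  atom 8: C, bond orders sum to 3 (valence 4) → 1 H
  atom 9: C, bond orders sum to 3 (valence 4) → 1 H
  atom 10: C, bond orders sum to 4 (valence 4) → 0 H
  atom 11: C, bond orders sum to 3 (valence 4) → 1 H
  atom 12: C, bond orders sum to 3 (valence 4) → 1 H
  atom 13: C, bond orders sum to 3 (valence 4) → 1 H
  atom 14: C, bond orders sum to 3 (valence 4) → 1 H
  atom 15: C, bond orders sum to 3 (valence 4) → 1 H
Totals → C:13, H:10, O:2.

C13H10O2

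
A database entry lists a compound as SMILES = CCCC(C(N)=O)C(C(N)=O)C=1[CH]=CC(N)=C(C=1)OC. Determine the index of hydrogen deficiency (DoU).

Molecular formula: C14H21N3O3.
DoU = (2C + 2 + N − H − X) / 2, where X is the halogen count and O/S are ignored.
    = (2·14 + 2 + 3 − 21 − 0) / 2 = 12 / 2 = 6.

6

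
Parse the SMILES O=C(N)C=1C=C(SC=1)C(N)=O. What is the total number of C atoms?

Count every carbon token in the SMILES (each C, including those in ring-closure positions and inside branches).
Carbon count: 6.

6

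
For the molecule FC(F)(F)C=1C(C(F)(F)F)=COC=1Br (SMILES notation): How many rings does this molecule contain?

In SMILES, each pair of matching ring-closure digits denotes one ring-closing bond; the number of such bonds equals the number of independent rings.
Ring-closure bonds here: 1.

1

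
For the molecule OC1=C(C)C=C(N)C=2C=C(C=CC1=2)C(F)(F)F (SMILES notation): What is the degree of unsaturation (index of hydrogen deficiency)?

7

Degree of unsaturation = (number of rings) + (number of π bonds).
Ring closures in the SMILES: 2.
π bonds: 5 double bonds (each 1 DoU) → 5 DoU from unsaturation.
Total DoU = 2 + 5 = 7.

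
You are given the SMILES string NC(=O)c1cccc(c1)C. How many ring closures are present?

1

In SMILES, each pair of matching ring-closure digits denotes one ring-closing bond; the number of such bonds equals the number of independent rings.
Ring-closure bonds here: 1.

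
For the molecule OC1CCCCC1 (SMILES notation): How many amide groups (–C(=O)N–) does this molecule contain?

Scan the SMILES for the amide motif — none present.
Groups that are present: 1 hydroxyl.

0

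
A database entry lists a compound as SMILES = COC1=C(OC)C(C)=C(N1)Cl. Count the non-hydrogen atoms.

11

Every atom symbol written in the SMILES (organic subset) is one heavy atom; implicit H are not written.
Heavy atoms by element → C:7, Cl:1, N:1, O:2.
Total: 11.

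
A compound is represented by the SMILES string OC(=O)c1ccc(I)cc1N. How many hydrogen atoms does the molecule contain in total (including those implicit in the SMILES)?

6

Walk through each heavy atom and fill implicit hydrogens from standard valence (C 4, N 3, O 2, S 2, halogen 1); for lowercase aromatic atoms, an aromatic c carries 1 H when it has two neighbours and 0 H with three, and aromatic n carries 0 H:
  atom 1: O, bond orders sum to 1 (valence 2) → 1 H
  atom 2: C, bond orders sum to 4 (valence 4) → 0 H
  atom 3: O, bond orders sum to 2 (valence 2) → 0 H
  atom 4: aromatic c, 3 neighbours → 0 H
  atom 5: aromatic c, 2 neighbours → 1 H
  atom 6: aromatic c, 2 neighbours → 1 H
  atom 7: aromatic c, 3 neighbours → 0 H
  atom 8: I (halogen, monovalent) → 0 H
  atom 9: aromatic c, 2 neighbours → 1 H
  atom 10: aromatic c, 3 neighbours → 0 H
  atom 11: N, bond orders sum to 1 (valence 3) → 2 H
Total hydrogens: 6.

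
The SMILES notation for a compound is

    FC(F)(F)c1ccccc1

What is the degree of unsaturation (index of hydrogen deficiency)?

4

Molecular formula: C7H5F3.
DoU = (2C + 2 + N − H − X) / 2, where X is the halogen count and O/S are ignored.
    = (2·7 + 2 + 0 − 5 − 3) / 2 = 8 / 2 = 4.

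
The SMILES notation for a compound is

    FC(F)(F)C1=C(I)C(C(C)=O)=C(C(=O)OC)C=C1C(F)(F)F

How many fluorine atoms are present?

Scan the SMILES for F atoms (remember two-letter symbols like Cl and Br are single atoms).
Fluorine count: 6.

6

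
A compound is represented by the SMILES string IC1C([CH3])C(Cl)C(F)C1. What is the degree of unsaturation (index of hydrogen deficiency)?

Degree of unsaturation = (number of rings) + (number of π bonds).
Ring closures in the SMILES: 1.
π bonds: none → 0 DoU from unsaturation.
Total DoU = 1 + 0 = 1.

1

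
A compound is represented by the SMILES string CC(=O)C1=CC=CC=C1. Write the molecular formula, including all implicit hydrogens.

Walk through each heavy atom and fill implicit hydrogens from standard valence (C 4, N 3, O 2, S 2, halogen 1):
  atom 1: C, bond orders sum to 1 (valence 4) → 3 H
  atom 2: C, bond orders sum to 4 (valence 4) → 0 H
  atom 3: O, bond orders sum to 2 (valence 2) → 0 H
  atom 4: C, bond orders sum to 4 (valence 4) → 0 H
  atom 5: C, bond orders sum to 3 (valence 4) → 1 H
  atom 6: C, bond orders sum to 3 (valence 4) → 1 H
  atom 7: C, bond orders sum to 3 (valence 4) → 1 H
  atom 8: C, bond orders sum to 3 (valence 4) → 1 H
  atom 9: C, bond orders sum to 3 (valence 4) → 1 H
Totals → C:8, H:8, O:1.

C8H8O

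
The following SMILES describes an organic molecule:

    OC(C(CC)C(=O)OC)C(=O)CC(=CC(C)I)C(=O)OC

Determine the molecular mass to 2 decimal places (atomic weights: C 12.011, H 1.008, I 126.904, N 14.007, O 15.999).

First, the molecular formula is C14H21IO6 (counting implicit H from valence).
  C: 14 × 12.011 = 168.154
  H: 21 × 1.008 = 21.168
  I: 1 × 126.904 = 126.904
  O: 6 × 15.999 = 95.994
Sum: 14×12.011 + 21×1.008 + 1×126.904 + 6×15.999 = 412.220 → 412.22 g/mol.

412.22 g/mol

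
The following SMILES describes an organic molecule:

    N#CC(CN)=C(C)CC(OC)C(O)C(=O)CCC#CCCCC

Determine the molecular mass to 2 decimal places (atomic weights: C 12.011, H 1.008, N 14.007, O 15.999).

First, the molecular formula is C18H28N2O3 (counting implicit H from valence).
  C: 18 × 12.011 = 216.198
  H: 28 × 1.008 = 28.224
  N: 2 × 14.007 = 28.014
  O: 3 × 15.999 = 47.997
Sum: 18×12.011 + 28×1.008 + 2×14.007 + 3×15.999 = 320.433 → 320.43 g/mol.

320.43 g/mol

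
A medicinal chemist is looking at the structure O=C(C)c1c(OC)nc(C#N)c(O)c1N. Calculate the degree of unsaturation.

7

Molecular formula: C9H9N3O3.
DoU = (2C + 2 + N − H − X) / 2, where X is the halogen count and O/S are ignored.
    = (2·9 + 2 + 3 − 9 − 0) / 2 = 14 / 2 = 7.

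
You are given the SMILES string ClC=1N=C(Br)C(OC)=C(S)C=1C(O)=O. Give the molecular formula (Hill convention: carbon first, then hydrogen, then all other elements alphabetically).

C7H5BrClNO3S

Walk through each heavy atom and fill implicit hydrogens from standard valence (C 4, N 3, O 2, S 2, halogen 1):
  atom 1: Cl (halogen, monovalent) → 0 H
  atom 2: C, bond orders sum to 4 (valence 4) → 0 H
  atom 3: N, bond orders sum to 3 (valence 3) → 0 H
  atom 4: C, bond orders sum to 4 (valence 4) → 0 H
  atom 5: Br (halogen, monovalent) → 0 H
  atom 6: C, bond orders sum to 4 (valence 4) → 0 H
  atom 7: O, bond orders sum to 2 (valence 2) → 0 H
  atom 8: C, bond orders sum to 1 (valence 4) → 3 H
  atom 9: C, bond orders sum to 4 (valence 4) → 0 H
  atom 10: S, bond orders sum to 1 (valence 2) → 1 H
  atom 11: C, bond orders sum to 4 (valence 4) → 0 H
  atom 12: C, bond orders sum to 4 (valence 4) → 0 H
  atom 13: O, bond orders sum to 1 (valence 2) → 1 H
  atom 14: O, bond orders sum to 2 (valence 2) → 0 H
Totals → C:7, H:5, Br:1, Cl:1, N:1, O:3, S:1.
In Hill order: C7H5BrClNO3S.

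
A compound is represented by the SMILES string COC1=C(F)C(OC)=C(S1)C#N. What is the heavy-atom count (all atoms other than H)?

12

Every atom symbol written in the SMILES (organic subset) is one heavy atom; implicit H are not written.
Heavy atoms by element → C:7, F:1, N:1, O:2, S:1.
Total: 12.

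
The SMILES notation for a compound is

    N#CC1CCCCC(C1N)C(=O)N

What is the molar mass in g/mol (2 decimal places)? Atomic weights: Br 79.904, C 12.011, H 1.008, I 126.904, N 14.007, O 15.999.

181.24 g/mol

First, the molecular formula is C9H15N3O (counting implicit H from valence).
  C: 9 × 12.011 = 108.099
  H: 15 × 1.008 = 15.120
  N: 3 × 14.007 = 42.021
  O: 1 × 15.999 = 15.999
Sum: 9×12.011 + 15×1.008 + 3×14.007 + 1×15.999 = 181.239 → 181.24 g/mol.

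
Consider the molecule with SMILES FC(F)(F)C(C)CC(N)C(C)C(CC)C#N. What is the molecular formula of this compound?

C11H19F3N2

Walk through each heavy atom and fill implicit hydrogens from standard valence (C 4, N 3, O 2, S 2, halogen 1):
  atom 1: F (halogen, monovalent) → 0 H
  atom 2: C, bond orders sum to 4 (valence 4) → 0 H
  atom 3: F (halogen, monovalent) → 0 H
  atom 4: F (halogen, monovalent) → 0 H
  atom 5: C, bond orders sum to 3 (valence 4) → 1 H
  atom 6: C, bond orders sum to 1 (valence 4) → 3 H
  atom 7: C, bond orders sum to 2 (valence 4) → 2 H
  atom 8: C, bond orders sum to 3 (valence 4) → 1 H
  atom 9: N, bond orders sum to 1 (valence 3) → 2 H
  atom 10: C, bond orders sum to 3 (valence 4) → 1 H
  atom 11: C, bond orders sum to 1 (valence 4) → 3 H
  atom 12: C, bond orders sum to 3 (valence 4) → 1 H
  atom 13: C, bond orders sum to 2 (valence 4) → 2 H
  atom 14: C, bond orders sum to 1 (valence 4) → 3 H
  atom 15: C, bond orders sum to 4 (valence 4) → 0 H
  atom 16: N, bond orders sum to 3 (valence 3) → 0 H
Totals → C:11, H:19, F:3, N:2.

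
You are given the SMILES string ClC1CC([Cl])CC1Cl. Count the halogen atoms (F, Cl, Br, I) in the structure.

Halogen atoms appear at heavy-atom positions 1, 5, 8 (3×Cl).
Halogen count: 3.

3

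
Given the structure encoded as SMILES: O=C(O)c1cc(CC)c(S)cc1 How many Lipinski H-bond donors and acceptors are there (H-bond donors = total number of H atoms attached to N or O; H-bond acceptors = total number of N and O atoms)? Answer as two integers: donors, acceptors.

1, 2

Donors: find every N or O and count the H atoms it carries.
  atom 1 (O): bond orders sum to 2 → 0 H
  atom 3 (O): bond orders sum to 1 → 1 H
Lipinski HBD = 1.
Acceptors: N atoms = 0, O atoms = 2 → HBA = 2.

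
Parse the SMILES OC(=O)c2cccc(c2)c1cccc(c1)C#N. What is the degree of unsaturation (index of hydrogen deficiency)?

Molecular formula: C14H9NO2.
DoU = (2C + 2 + N − H − X) / 2, where X is the halogen count and O/S are ignored.
    = (2·14 + 2 + 1 − 9 − 0) / 2 = 22 / 2 = 11.

11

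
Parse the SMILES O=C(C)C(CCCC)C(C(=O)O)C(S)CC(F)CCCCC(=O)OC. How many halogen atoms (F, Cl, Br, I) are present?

1

Halogen atoms appear at heavy-atom position 17 (1×F).
Other groups present: 1 carboxylic acid, 1 ester, 1 ketone, 1 thiol.
Halogen count: 1.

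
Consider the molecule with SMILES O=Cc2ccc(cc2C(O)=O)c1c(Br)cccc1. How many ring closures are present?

2

In SMILES, each pair of matching ring-closure digits denotes one ring-closing bond; the number of such bonds equals the number of independent rings.
Ring-closure bonds here: 2.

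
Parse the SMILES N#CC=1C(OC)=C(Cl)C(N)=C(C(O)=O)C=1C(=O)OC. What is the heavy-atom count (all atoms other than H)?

Every atom symbol written in the SMILES (organic subset) is one heavy atom; implicit H are not written.
Heavy atoms by element → C:11, Cl:1, N:2, O:5.
Total: 19.

19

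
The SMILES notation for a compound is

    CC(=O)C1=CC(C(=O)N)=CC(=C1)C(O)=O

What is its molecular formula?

C10H9NO4

Walk through each heavy atom and fill implicit hydrogens from standard valence (C 4, N 3, O 2, S 2, halogen 1):
  atom 1: C, bond orders sum to 1 (valence 4) → 3 H
  atom 2: C, bond orders sum to 4 (valence 4) → 0 H
  atom 3: O, bond orders sum to 2 (valence 2) → 0 H
  atom 4: C, bond orders sum to 4 (valence 4) → 0 H
  atom 5: C, bond orders sum to 3 (valence 4) → 1 H
  atom 6: C, bond orders sum to 4 (valence 4) → 0 H
  atom 7: C, bond orders sum to 4 (valence 4) → 0 H
  atom 8: O, bond orders sum to 2 (valence 2) → 0 H
  atom 9: N, bond orders sum to 1 (valence 3) → 2 H
  atom 10: C, bond orders sum to 3 (valence 4) → 1 H
  atom 11: C, bond orders sum to 4 (valence 4) → 0 H
  atom 12: C, bond orders sum to 3 (valence 4) → 1 H
  atom 13: C, bond orders sum to 4 (valence 4) → 0 H
  atom 14: O, bond orders sum to 1 (valence 2) → 1 H
  atom 15: O, bond orders sum to 2 (valence 2) → 0 H
Totals → C:10, H:9, N:1, O:4.
In Hill order: C10H9NO4.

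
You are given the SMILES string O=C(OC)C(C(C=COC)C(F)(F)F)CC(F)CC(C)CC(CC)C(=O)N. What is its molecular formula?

C18H29F4NO4

Walk through each heavy atom and fill implicit hydrogens from standard valence (C 4, N 3, O 2, S 2, halogen 1):
  atom 1: O, bond orders sum to 2 (valence 2) → 0 H
  atom 2: C, bond orders sum to 4 (valence 4) → 0 H
  atom 3: O, bond orders sum to 2 (valence 2) → 0 H
  atom 4: C, bond orders sum to 1 (valence 4) → 3 H
  atom 5: C, bond orders sum to 3 (valence 4) → 1 H
  atom 6: C, bond orders sum to 3 (valence 4) → 1 H
  atom 7: C, bond orders sum to 3 (valence 4) → 1 H
  atom 8: C, bond orders sum to 3 (valence 4) → 1 H
  atom 9: O, bond orders sum to 2 (valence 2) → 0 H
  atom 10: C, bond orders sum to 1 (valence 4) → 3 H
  atom 11: C, bond orders sum to 4 (valence 4) → 0 H
  atom 12: F (halogen, monovalent) → 0 H
  atom 13: F (halogen, monovalent) → 0 H
  atom 14: F (halogen, monovalent) → 0 H
  atom 15: C, bond orders sum to 2 (valence 4) → 2 H
  atom 16: C, bond orders sum to 3 (valence 4) → 1 H
  atom 17: F (halogen, monovalent) → 0 H
  atom 18: C, bond orders sum to 2 (valence 4) → 2 H
  atom 19: C, bond orders sum to 3 (valence 4) → 1 H
  atom 20: C, bond orders sum to 1 (valence 4) → 3 H
  atom 21: C, bond orders sum to 2 (valence 4) → 2 H
  atom 22: C, bond orders sum to 3 (valence 4) → 1 H
  atom 23: C, bond orders sum to 2 (valence 4) → 2 H
  atom 24: C, bond orders sum to 1 (valence 4) → 3 H
  atom 25: C, bond orders sum to 4 (valence 4) → 0 H
  atom 26: O, bond orders sum to 2 (valence 2) → 0 H
  atom 27: N, bond orders sum to 1 (valence 3) → 2 H
Totals → C:18, H:29, F:4, N:1, O:4.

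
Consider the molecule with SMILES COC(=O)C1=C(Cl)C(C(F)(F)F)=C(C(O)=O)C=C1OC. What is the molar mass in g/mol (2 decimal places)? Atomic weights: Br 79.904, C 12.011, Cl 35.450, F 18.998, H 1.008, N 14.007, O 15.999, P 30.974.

312.62 g/mol

First, the molecular formula is C11H8ClF3O5 (counting implicit H from valence).
  C: 11 × 12.011 = 132.121
  Cl: 1 × 35.450 = 35.450
  F: 3 × 18.998 = 56.994
  H: 8 × 1.008 = 8.064
  O: 5 × 15.999 = 79.995
Sum: 11×12.011 + 1×35.450 + 3×18.998 + 8×1.008 + 5×15.999 = 312.624 → 312.62 g/mol.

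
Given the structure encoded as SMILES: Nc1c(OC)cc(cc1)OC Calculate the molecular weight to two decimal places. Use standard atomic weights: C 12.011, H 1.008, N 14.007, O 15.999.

153.18 g/mol

First, the molecular formula is C8H11NO2 (counting implicit H from valence).
  C: 8 × 12.011 = 96.088
  H: 11 × 1.008 = 11.088
  N: 1 × 14.007 = 14.007
  O: 2 × 15.999 = 31.998
Sum: 8×12.011 + 11×1.008 + 1×14.007 + 2×15.999 = 153.181 → 153.18 g/mol.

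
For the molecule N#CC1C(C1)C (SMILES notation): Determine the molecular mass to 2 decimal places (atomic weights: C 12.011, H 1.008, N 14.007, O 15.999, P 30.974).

81.12 g/mol

First, the molecular formula is C5H7N (counting implicit H from valence).
  C: 5 × 12.011 = 60.055
  H: 7 × 1.008 = 7.056
  N: 1 × 14.007 = 14.007
Sum: 5×12.011 + 7×1.008 + 1×14.007 = 81.118 → 81.12 g/mol.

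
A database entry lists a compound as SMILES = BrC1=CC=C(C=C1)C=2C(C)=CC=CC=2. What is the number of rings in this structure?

In SMILES, each pair of matching ring-closure digits denotes one ring-closing bond; the number of such bonds equals the number of independent rings.
Ring-closure bonds here: 2.

2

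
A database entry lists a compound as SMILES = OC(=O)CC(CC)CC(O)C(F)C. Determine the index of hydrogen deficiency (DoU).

1

Molecular formula: C9H17FO3.
DoU = (2C + 2 + N − H − X) / 2, where X is the halogen count and O/S are ignored.
    = (2·9 + 2 + 0 − 17 − 1) / 2 = 2 / 2 = 1.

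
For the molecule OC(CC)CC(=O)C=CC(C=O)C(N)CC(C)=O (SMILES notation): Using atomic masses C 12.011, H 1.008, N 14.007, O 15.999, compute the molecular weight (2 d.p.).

First, the molecular formula is C13H21NO4 (counting implicit H from valence).
  C: 13 × 12.011 = 156.143
  H: 21 × 1.008 = 21.168
  N: 1 × 14.007 = 14.007
  O: 4 × 15.999 = 63.996
Sum: 13×12.011 + 21×1.008 + 1×14.007 + 4×15.999 = 255.314 → 255.31 g/mol.

255.31 g/mol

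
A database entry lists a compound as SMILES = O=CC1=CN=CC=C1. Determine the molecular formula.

C6H5NO

Walk through each heavy atom and fill implicit hydrogens from standard valence (C 4, N 3, O 2, S 2, halogen 1):
  atom 1: O, bond orders sum to 2 (valence 2) → 0 H
  atom 2: C, bond orders sum to 3 (valence 4) → 1 H
  atom 3: C, bond orders sum to 4 (valence 4) → 0 H
  atom 4: C, bond orders sum to 3 (valence 4) → 1 H
  atom 5: N, bond orders sum to 3 (valence 3) → 0 H
  atom 6: C, bond orders sum to 3 (valence 4) → 1 H
  atom 7: C, bond orders sum to 3 (valence 4) → 1 H
  atom 8: C, bond orders sum to 3 (valence 4) → 1 H
Totals → C:6, H:5, N:1, O:1.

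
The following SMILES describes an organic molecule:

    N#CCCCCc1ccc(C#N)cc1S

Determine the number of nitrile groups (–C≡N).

The nitrile motif appears at heavy-atom positions 2, 11 in the SMILES.
Other groups present: 1 thiol.
Nitrile count: 2.

2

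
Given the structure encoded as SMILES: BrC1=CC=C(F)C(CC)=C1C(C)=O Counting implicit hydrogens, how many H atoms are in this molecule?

10

Walk through each heavy atom and fill implicit hydrogens from standard valence (C 4, N 3, O 2, S 2, halogen 1):
  atom 1: Br (halogen, monovalent) → 0 H
  atom 2: C, bond orders sum to 4 (valence 4) → 0 H
  atom 3: C, bond orders sum to 3 (valence 4) → 1 H
  atom 4: C, bond orders sum to 3 (valence 4) → 1 H
  atom 5: C, bond orders sum to 4 (valence 4) → 0 H
  atom 6: F (halogen, monovalent) → 0 H
  atom 7: C, bond orders sum to 4 (valence 4) → 0 H
  atom 8: C, bond orders sum to 2 (valence 4) → 2 H
  atom 9: C, bond orders sum to 1 (valence 4) → 3 H
  atom 10: C, bond orders sum to 4 (valence 4) → 0 H
  atom 11: C, bond orders sum to 4 (valence 4) → 0 H
  atom 12: C, bond orders sum to 1 (valence 4) → 3 H
  atom 13: O, bond orders sum to 2 (valence 2) → 0 H
Total hydrogens: 10.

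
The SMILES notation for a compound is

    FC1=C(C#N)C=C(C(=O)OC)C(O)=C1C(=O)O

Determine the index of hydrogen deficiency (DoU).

8

Molecular formula: C10H6FNO5.
DoU = (2C + 2 + N − H − X) / 2, where X is the halogen count and O/S are ignored.
    = (2·10 + 2 + 1 − 6 − 1) / 2 = 16 / 2 = 8.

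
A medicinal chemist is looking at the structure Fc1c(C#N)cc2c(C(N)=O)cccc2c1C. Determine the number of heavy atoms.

17

Every atom symbol written in the SMILES (organic subset) is one heavy atom; implicit H are not written.
Heavy atoms by element → C:13, F:1, N:2, O:1.
Total: 17.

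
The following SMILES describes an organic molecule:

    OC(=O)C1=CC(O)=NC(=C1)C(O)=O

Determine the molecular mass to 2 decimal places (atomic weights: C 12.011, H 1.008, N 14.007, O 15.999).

183.12 g/mol

First, the molecular formula is C7H5NO5 (counting implicit H from valence).
  C: 7 × 12.011 = 84.077
  H: 5 × 1.008 = 5.040
  N: 1 × 14.007 = 14.007
  O: 5 × 15.999 = 79.995
Sum: 7×12.011 + 5×1.008 + 1×14.007 + 5×15.999 = 183.119 → 183.12 g/mol.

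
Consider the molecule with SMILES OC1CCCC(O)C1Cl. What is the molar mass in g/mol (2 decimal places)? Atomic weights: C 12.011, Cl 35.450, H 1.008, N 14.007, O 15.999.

First, the molecular formula is C6H11ClO2 (counting implicit H from valence).
  C: 6 × 12.011 = 72.066
  Cl: 1 × 35.450 = 35.450
  H: 11 × 1.008 = 11.088
  O: 2 × 15.999 = 31.998
Sum: 6×12.011 + 1×35.450 + 11×1.008 + 2×15.999 = 150.602 → 150.60 g/mol.

150.60 g/mol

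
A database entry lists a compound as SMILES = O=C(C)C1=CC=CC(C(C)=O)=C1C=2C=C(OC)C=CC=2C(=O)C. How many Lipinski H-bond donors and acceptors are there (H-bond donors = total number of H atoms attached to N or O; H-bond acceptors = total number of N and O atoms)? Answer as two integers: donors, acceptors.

0, 4

Donors: find every N or O and count the H atoms it carries.
  atom 1 (O): bond orders sum to 2 → 0 H
  atom 11 (O): bond orders sum to 2 → 0 H
  atom 16 (O): bond orders sum to 2 → 0 H
  atom 22 (O): bond orders sum to 2 → 0 H
Lipinski HBD = 0.
Acceptors: N atoms = 0, O atoms = 4 → HBA = 4.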